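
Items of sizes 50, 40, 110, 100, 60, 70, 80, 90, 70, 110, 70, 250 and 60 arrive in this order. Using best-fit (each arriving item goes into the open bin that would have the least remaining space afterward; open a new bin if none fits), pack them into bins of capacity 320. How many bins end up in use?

  50 → bin 1 (new)  [load 50/320]
  40 → bin 1  [load 90/320]
  110 → bin 1  [load 200/320]
  100 → bin 1  [load 300/320]
  60 → bin 2 (new)  [load 60/320]
  70 → bin 2  [load 130/320]
  80 → bin 2  [load 210/320]
  90 → bin 2  [load 300/320]
  70 → bin 3 (new)  [load 70/320]
  110 → bin 3  [load 180/320]
  70 → bin 3  [load 250/320]
  250 → bin 4 (new)  [load 250/320]
  60 → bin 3  [load 310/320]
4 bins opened.

4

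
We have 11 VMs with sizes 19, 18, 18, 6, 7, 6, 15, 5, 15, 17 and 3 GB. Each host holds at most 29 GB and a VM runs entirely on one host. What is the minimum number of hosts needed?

Total = 19 + 18 + 18 + 17 + 15 + 15 + 7 + 6 + 6 + 5 + 3 = 129 GB.
Lower bound: ⌈129/29⌉ = 5 hosts.
Also, 6 VMs each exceed 29/2 GB, and no two of those can share a host, so at least 6 hosts are needed.
A packing using 6 hosts:
  host 1: 19 + 7 + 3 = 29
  host 2: 18 + 6 + 5 = 29
  host 3: 18 + 6 = 24
  host 4: 17 = 17
  host 5: 15 = 15
  host 6: 15 = 15
This matches the lower bound, so 6 is optimal.

6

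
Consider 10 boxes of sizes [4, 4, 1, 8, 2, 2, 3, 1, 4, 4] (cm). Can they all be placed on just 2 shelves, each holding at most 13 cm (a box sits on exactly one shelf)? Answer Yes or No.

Total = 33 cm; ⌈33/13⌉ = 3.
At least 3 shelves are required, but only 2 are allowed.

No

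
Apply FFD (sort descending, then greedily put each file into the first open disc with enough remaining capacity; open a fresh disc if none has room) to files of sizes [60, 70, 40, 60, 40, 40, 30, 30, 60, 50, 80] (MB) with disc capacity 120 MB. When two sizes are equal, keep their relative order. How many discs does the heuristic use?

5

Sorted descending: 80, 70, 60, 60, 60, 50, 40, 40, 40, 30, 30.
  80 → disc 1 (new)  [load 80/120]
  70 → disc 2 (new)  [load 70/120]
  60 → disc 3 (new)  [load 60/120]
  60 → disc 3  [load 120/120]
  60 → disc 4 (new)  [load 60/120]
  50 → disc 2  [load 120/120]
  40 → disc 1  [load 120/120]
  40 → disc 4  [load 100/120]
  40 → disc 5 (new)  [load 40/120]
  30 → disc 5  [load 70/120]
  30 → disc 5  [load 100/120]
5 discs opened.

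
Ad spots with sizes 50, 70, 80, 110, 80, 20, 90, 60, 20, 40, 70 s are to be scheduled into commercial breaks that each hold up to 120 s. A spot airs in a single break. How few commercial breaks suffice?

7

Total = 110 + 90 + 80 + 80 + 70 + 70 + 60 + 50 + 40 + 20 + 20 = 690 s.
Lower bound: ⌈690/120⌉ = 6 commercial breaks.
A packing using 7 commercial breaks:
  break 1: 110 = 110
  break 2: 90 + 20 = 110
  break 3: 80 + 40 = 120
  break 4: 80 + 20 = 100
  break 5: 70 + 50 = 120
  break 6: 70 = 70
  break 7: 60 = 60
No arrangement into 6 commercial breaks stays within capacity, so 7 is optimal.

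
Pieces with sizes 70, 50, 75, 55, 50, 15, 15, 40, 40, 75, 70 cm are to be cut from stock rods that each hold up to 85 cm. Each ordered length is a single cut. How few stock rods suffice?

8

Total = 75 + 75 + 70 + 70 + 55 + 50 + 50 + 40 + 40 + 15 + 15 = 555 cm.
Lower bound: ⌈555/85⌉ = 7 stock rods.
A packing using 8 stock rods:
  stock rod 1: 75 = 75
  stock rod 2: 75 = 75
  stock rod 3: 70 + 15 = 85
  stock rod 4: 70 + 15 = 85
  stock rod 5: 55 = 55
  stock rod 6: 50 = 50
  stock rod 7: 50 = 50
  stock rod 8: 40 + 40 = 80
No arrangement into 7 stock rods stays within capacity, so 8 is optimal.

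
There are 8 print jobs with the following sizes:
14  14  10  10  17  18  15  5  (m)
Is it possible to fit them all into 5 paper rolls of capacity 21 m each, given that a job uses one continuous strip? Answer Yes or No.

Total = 103 m; ⌈103/21⌉ = 5.
The bound of 5 does not rule out 5, but exhaustive search shows no assignment into 5 paper rolls of capacity 21 m exists — the minimum is 6.

No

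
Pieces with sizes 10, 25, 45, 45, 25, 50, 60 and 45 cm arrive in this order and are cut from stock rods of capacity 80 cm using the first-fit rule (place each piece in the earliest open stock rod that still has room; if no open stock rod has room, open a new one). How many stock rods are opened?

  10 → stock rod 1 (new)  [load 10/80]
  25 → stock rod 1  [load 35/80]
  45 → stock rod 1  [load 80/80]
  45 → stock rod 2 (new)  [load 45/80]
  25 → stock rod 2  [load 70/80]
  50 → stock rod 3 (new)  [load 50/80]
  60 → stock rod 4 (new)  [load 60/80]
  45 → stock rod 5 (new)  [load 45/80]
5 stock rods opened.

5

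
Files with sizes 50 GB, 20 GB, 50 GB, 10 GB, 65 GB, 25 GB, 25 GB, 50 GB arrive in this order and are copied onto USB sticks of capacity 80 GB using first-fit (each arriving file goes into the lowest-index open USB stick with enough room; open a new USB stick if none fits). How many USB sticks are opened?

4

  50 → USB stick 1 (new)  [load 50/80]
  20 → USB stick 1  [load 70/80]
  50 → USB stick 2 (new)  [load 50/80]
  10 → USB stick 1  [load 80/80]
  65 → USB stick 3 (new)  [load 65/80]
  25 → USB stick 2  [load 75/80]
  25 → USB stick 4 (new)  [load 25/80]
  50 → USB stick 4  [load 75/80]
4 USB sticks opened.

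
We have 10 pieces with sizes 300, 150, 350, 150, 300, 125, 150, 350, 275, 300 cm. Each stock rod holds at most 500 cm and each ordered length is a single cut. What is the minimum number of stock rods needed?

6

Total = 350 + 350 + 300 + 300 + 300 + 275 + 150 + 150 + 150 + 125 = 2450 cm.
Lower bound: ⌈2450/500⌉ = 5 stock rods.
Also, 6 pieces each exceed 250 cm, and no two of those can share a stock rod, so at least 6 stock rods are needed.
A packing using 6 stock rods:
  stock rod 1: 350 + 150 = 500
  stock rod 2: 350 + 150 = 500
  stock rod 3: 300 + 150 = 450
  stock rod 4: 300 + 125 = 425
  stock rod 5: 300 = 300
  stock rod 6: 275 = 275
This matches the lower bound, so 6 is optimal.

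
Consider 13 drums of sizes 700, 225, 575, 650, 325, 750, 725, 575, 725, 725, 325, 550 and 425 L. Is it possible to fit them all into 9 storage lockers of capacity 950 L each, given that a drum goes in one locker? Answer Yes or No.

Total = 7275 L; ⌈7275/950⌉ = 8.
9 drums each exceed half the capacity and cannot share a locker, forcing at least 9 storage lockers.
The bound of 9 does not rule out 9, but exhaustive search shows no assignment into 9 storage lockers of capacity 950 L exists — the minimum is 10.

No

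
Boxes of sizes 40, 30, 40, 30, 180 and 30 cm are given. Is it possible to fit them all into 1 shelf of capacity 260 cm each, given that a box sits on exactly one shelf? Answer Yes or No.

No

Total = 350 cm; ⌈350/260⌉ = 2.
At least 2 shelves are required, but only 1 is allowed.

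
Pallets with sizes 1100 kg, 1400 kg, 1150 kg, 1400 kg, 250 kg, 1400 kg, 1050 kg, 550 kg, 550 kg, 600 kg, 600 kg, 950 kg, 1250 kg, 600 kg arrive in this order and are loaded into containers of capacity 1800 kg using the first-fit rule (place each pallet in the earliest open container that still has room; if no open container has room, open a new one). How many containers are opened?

  1100 → container 1 (new)  [load 1100/1800]
  1400 → container 2 (new)  [load 1400/1800]
  1150 → container 3 (new)  [load 1150/1800]
  1400 → container 4 (new)  [load 1400/1800]
  250 → container 1  [load 1350/1800]
  1400 → container 5 (new)  [load 1400/1800]
  1050 → container 6 (new)  [load 1050/1800]
  550 → container 3  [load 1700/1800]
  550 → container 6  [load 1600/1800]
  600 → container 7 (new)  [load 600/1800]
  600 → container 7  [load 1200/1800]
  950 → container 8 (new)  [load 950/1800]
  1250 → container 9 (new)  [load 1250/1800]
  600 → container 7  [load 1800/1800]
9 containers opened.

9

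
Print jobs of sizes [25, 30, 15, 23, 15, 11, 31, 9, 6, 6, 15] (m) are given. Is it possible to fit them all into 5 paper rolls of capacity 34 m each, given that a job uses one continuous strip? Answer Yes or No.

No

Total = 186 m; ⌈186/34⌉ = 6.
At least 6 paper rolls are required, but only 5 are allowed.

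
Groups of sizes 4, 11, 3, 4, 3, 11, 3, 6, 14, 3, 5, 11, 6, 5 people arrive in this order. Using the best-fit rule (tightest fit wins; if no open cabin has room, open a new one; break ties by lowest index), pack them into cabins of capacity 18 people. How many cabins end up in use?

6

  4 → cabin 1 (new)  [load 4/18]
  11 → cabin 1  [load 15/18]
  3 → cabin 1  [load 18/18]
  4 → cabin 2 (new)  [load 4/18]
  3 → cabin 2  [load 7/18]
  11 → cabin 2  [load 18/18]
  3 → cabin 3 (new)  [load 3/18]
  6 → cabin 3  [load 9/18]
  14 → cabin 4 (new)  [load 14/18]
  3 → cabin 4  [load 17/18]
  5 → cabin 3  [load 14/18]
  11 → cabin 5 (new)  [load 11/18]
  6 → cabin 5  [load 17/18]
  5 → cabin 6 (new)  [load 5/18]
6 cabins opened.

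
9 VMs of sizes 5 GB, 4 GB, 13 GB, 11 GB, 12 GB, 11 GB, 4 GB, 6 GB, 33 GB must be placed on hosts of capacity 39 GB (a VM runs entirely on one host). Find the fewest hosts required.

Total = 33 + 13 + 12 + 11 + 11 + 6 + 5 + 4 + 4 = 99 GB.
Lower bound: ⌈99/39⌉ = 3 hosts.
A packing using 3 hosts:
  host 1: 33 + 6 = 39
  host 2: 13 + 12 + 11 = 36
  host 3: 11 + 5 + 4 + 4 = 24
This matches the lower bound, so 3 is optimal.

3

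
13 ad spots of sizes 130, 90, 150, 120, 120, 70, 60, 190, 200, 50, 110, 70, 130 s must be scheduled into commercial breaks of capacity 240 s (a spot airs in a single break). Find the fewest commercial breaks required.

7

Total = 200 + 190 + 150 + 130 + 130 + 120 + 120 + 110 + 90 + 70 + 70 + 60 + 50 = 1490 s.
Lower bound: ⌈1490/240⌉ = 7 commercial breaks.
A packing using 7 commercial breaks:
  break 1: 200 = 200
  break 2: 190 + 50 = 240
  break 3: 150 + 90 = 240
  break 4: 130 + 110 = 240
  break 5: 130 + 70 = 200
  break 6: 120 + 120 = 240
  break 7: 70 + 60 = 130
This matches the lower bound, so 7 is optimal.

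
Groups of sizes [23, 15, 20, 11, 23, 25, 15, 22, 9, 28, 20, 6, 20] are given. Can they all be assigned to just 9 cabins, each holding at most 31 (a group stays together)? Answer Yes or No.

A valid assignment using 9 cabins:
  cabin 1: 28 = 28
  cabin 2: 25 + 6 = 31
  cabin 3: 23 = 23
  cabin 4: 23 = 23
  cabin 5: 22 + 9 = 31
  cabin 6: 20 + 11 = 31
  cabin 7: 20 = 20
  cabin 8: 20 = 20
  cabin 9: 15 + 15 = 30
Every load is within 31, so 9 cabins suffice.

Yes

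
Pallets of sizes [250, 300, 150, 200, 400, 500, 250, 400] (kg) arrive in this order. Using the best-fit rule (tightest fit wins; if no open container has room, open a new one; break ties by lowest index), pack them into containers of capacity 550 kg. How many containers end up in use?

  250 → container 1 (new)  [load 250/550]
  300 → container 1  [load 550/550]
  150 → container 2 (new)  [load 150/550]
  200 → container 2  [load 350/550]
  400 → container 3 (new)  [load 400/550]
  500 → container 4 (new)  [load 500/550]
  250 → container 5 (new)  [load 250/550]
  400 → container 6 (new)  [load 400/550]
6 containers opened.

6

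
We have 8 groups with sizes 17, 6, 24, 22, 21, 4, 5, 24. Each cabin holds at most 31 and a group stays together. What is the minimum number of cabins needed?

5

Total = 24 + 24 + 22 + 21 + 17 + 6 + 5 + 4 = 123.
Lower bound: ⌈123/31⌉ = 4 cabins.
Also, 5 groups each exceed 31/2, and no two of those can share a cabin, so at least 5 cabins are needed.
A packing using 5 cabins:
  cabin 1: 24 + 6 = 30
  cabin 2: 24 + 5 = 29
  cabin 3: 22 + 4 = 26
  cabin 4: 21 = 21
  cabin 5: 17 = 17
This matches the lower bound, so 5 is optimal.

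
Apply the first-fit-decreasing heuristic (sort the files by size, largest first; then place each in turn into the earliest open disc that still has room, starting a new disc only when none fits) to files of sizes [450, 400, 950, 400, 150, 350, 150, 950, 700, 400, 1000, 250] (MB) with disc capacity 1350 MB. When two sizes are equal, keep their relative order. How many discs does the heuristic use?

5

Sorted descending: 1000, 950, 950, 700, 450, 400, 400, 400, 350, 250, 150, 150.
  1000 → disc 1 (new)  [load 1000/1350]
  950 → disc 2 (new)  [load 950/1350]
  950 → disc 3 (new)  [load 950/1350]
  700 → disc 4 (new)  [load 700/1350]
  450 → disc 4  [load 1150/1350]
  400 → disc 2  [load 1350/1350]
  400 → disc 3  [load 1350/1350]
  400 → disc 5 (new)  [load 400/1350]
  350 → disc 1  [load 1350/1350]
  250 → disc 5  [load 650/1350]
  150 → disc 4  [load 1300/1350]
  150 → disc 5  [load 800/1350]
5 discs opened.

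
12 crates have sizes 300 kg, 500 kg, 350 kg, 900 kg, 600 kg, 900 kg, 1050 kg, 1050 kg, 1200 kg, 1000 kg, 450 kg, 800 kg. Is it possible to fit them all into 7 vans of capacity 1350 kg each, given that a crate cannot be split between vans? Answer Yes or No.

No

Total = 9100 kg; ⌈9100/1350⌉ = 7.
The bound of 7 does not rule out 7, but exhaustive search shows no assignment into 7 vans of capacity 1350 kg exists — the minimum is 8.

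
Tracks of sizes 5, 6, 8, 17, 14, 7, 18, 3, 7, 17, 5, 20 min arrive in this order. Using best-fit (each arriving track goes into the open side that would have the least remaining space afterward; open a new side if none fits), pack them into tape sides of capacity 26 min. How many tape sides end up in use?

6

  5 → side 1 (new)  [load 5/26]
  6 → side 1  [load 11/26]
  8 → side 1  [load 19/26]
  17 → side 2 (new)  [load 17/26]
  14 → side 3 (new)  [load 14/26]
  7 → side 1  [load 26/26]
  18 → side 4 (new)  [load 18/26]
  3 → side 4  [load 21/26]
  7 → side 2  [load 24/26]
  17 → side 5 (new)  [load 17/26]
  5 → side 4  [load 26/26]
  20 → side 6 (new)  [load 20/26]
6 tape sides opened.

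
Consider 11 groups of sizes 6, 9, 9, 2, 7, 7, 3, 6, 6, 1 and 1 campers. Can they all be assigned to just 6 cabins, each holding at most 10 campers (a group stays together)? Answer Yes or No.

No

Total = 57 campers; ⌈57/10⌉ = 6.
7 groups each exceed half the capacity and cannot share a cabin, forcing at least 7 cabins.
At least 7 cabins are required, but only 6 are allowed.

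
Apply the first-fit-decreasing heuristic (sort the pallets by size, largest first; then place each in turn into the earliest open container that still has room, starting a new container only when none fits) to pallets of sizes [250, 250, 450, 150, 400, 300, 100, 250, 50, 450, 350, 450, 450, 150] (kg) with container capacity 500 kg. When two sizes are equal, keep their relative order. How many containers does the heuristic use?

9

Sorted descending: 450, 450, 450, 450, 400, 350, 300, 250, 250, 250, 150, 150, 100, 50.
  450 → container 1 (new)  [load 450/500]
  450 → container 2 (new)  [load 450/500]
  450 → container 3 (new)  [load 450/500]
  450 → container 4 (new)  [load 450/500]
  400 → container 5 (new)  [load 400/500]
  350 → container 6 (new)  [load 350/500]
  300 → container 7 (new)  [load 300/500]
  250 → container 8 (new)  [load 250/500]
  250 → container 8  [load 500/500]
  250 → container 9 (new)  [load 250/500]
  150 → container 6  [load 500/500]
  150 → container 7  [load 450/500]
  100 → container 5  [load 500/500]
  50 → container 1  [load 500/500]
9 containers opened.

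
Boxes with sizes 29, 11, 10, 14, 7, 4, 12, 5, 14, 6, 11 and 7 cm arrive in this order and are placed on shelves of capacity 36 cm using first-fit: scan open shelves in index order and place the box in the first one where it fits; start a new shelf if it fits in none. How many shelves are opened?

  29 → shelf 1 (new)  [load 29/36]
  11 → shelf 2 (new)  [load 11/36]
  10 → shelf 2  [load 21/36]
  14 → shelf 2  [load 35/36]
  7 → shelf 1  [load 36/36]
  4 → shelf 3 (new)  [load 4/36]
  12 → shelf 3  [load 16/36]
  5 → shelf 3  [load 21/36]
  14 → shelf 3  [load 35/36]
  6 → shelf 4 (new)  [load 6/36]
  11 → shelf 4  [load 17/36]
  7 → shelf 4  [load 24/36]
4 shelves opened.

4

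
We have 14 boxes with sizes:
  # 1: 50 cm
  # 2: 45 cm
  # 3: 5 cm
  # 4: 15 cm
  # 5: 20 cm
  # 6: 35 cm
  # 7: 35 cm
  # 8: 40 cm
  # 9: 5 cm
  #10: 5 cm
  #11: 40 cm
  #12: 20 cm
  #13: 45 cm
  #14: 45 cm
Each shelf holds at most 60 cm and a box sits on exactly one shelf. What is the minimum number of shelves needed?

8

Total = 50 + 45 + 45 + 45 + 40 + 40 + 35 + 35 + 20 + 20 + 15 + 5 + 5 + 5 = 405 cm.
Lower bound: ⌈405/60⌉ = 7 shelves.
Also, 8 boxes each exceed 30 cm, and no two of those can share a shelf, so at least 8 shelves are needed.
A packing using 8 shelves:
  shelf 1: 50 + 5 + 5 = 60
  shelf 2: 45 + 15 = 60
  shelf 3: 45 + 5 = 50
  shelf 4: 45 = 45
  shelf 5: 40 + 20 = 60
  shelf 6: 40 + 20 = 60
  shelf 7: 35 = 35
  shelf 8: 35 = 35
This matches the lower bound, so 8 is optimal.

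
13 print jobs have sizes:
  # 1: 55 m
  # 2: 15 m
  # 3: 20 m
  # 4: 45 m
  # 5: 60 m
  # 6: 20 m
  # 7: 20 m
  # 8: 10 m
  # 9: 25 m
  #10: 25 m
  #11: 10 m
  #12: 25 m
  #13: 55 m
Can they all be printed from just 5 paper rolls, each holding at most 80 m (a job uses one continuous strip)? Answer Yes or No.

A valid assignment using 5 paper rolls:
  roll 1: 60 + 20 = 80
  roll 2: 55 + 25 = 80
  roll 3: 55 + 25 = 80
  roll 4: 45 + 25 + 10 = 80
  roll 5: 20 + 20 + 15 + 10 = 65
Every load is within 80 m, so 5 paper rolls suffice.

Yes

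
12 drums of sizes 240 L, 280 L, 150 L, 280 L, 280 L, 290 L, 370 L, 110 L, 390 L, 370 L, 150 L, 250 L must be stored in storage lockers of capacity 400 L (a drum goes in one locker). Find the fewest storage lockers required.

9

Total = 390 + 370 + 370 + 290 + 280 + 280 + 280 + 250 + 240 + 150 + 150 + 110 = 3160 L.
Lower bound: ⌈3160/400⌉ = 8 storage lockers.
Also, 9 drums each exceed 200 L, and no two of those can share a locker, so at least 9 storage lockers are needed.
A packing using 9 storage lockers:
  locker 1: 390 = 390
  locker 2: 370 = 370
  locker 3: 370 = 370
  locker 4: 290 + 110 = 400
  locker 5: 280 = 280
  locker 6: 280 = 280
  locker 7: 280 = 280
  locker 8: 250 + 150 = 400
  locker 9: 240 + 150 = 390
This matches the lower bound, so 9 is optimal.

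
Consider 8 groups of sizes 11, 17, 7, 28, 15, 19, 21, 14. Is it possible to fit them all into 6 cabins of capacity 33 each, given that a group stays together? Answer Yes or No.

A valid assignment using 5 cabins:
  cabin 1: 28 = 28
  cabin 2: 21 + 11 = 32
  cabin 3: 19 + 14 = 33
  cabin 4: 17 + 15 = 32
  cabin 5: 7 = 7
That uses only 5 ≤ 6, so 6 cabins are enough.

Yes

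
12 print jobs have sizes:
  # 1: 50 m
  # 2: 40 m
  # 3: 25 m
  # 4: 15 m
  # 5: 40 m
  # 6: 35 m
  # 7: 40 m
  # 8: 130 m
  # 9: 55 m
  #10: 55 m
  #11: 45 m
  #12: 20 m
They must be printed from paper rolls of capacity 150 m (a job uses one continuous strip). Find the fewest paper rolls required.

Total = 130 + 55 + 55 + 50 + 45 + 40 + 40 + 40 + 35 + 25 + 20 + 15 = 550 m.
Lower bound: ⌈550/150⌉ = 4 paper rolls.
A packing using 4 paper rolls:
  roll 1: 130 + 20 = 150
  roll 2: 55 + 55 + 40 = 150
  roll 3: 50 + 45 + 40 + 15 = 150
  roll 4: 40 + 35 + 25 = 100
This matches the lower bound, so 4 is optimal.

4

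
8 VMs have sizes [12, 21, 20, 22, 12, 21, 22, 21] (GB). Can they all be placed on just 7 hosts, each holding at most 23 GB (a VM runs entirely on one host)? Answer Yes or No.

No

Total = 151 GB; ⌈151/23⌉ = 7.
8 VMs each exceed half the capacity and cannot share a host, forcing at least 8 hosts.
At least 8 hosts are required, but only 7 are allowed.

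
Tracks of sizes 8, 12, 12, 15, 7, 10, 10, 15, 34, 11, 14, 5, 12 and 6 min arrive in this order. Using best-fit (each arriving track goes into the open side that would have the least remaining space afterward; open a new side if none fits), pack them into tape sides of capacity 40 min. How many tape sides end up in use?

5

  8 → side 1 (new)  [load 8/40]
  12 → side 1  [load 20/40]
  12 → side 1  [load 32/40]
  15 → side 2 (new)  [load 15/40]
  7 → side 1  [load 39/40]
  10 → side 2  [load 25/40]
  10 → side 2  [load 35/40]
  15 → side 3 (new)  [load 15/40]
  34 → side 4 (new)  [load 34/40]
  11 → side 3  [load 26/40]
  14 → side 3  [load 40/40]
  5 → side 2  [load 40/40]
  12 → side 5 (new)  [load 12/40]
  6 → side 4  [load 40/40]
5 tape sides opened.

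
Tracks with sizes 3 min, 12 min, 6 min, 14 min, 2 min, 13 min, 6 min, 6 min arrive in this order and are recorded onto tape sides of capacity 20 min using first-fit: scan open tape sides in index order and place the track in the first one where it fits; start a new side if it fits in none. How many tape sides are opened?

  3 → side 1 (new)  [load 3/20]
  12 → side 1  [load 15/20]
  6 → side 2 (new)  [load 6/20]
  14 → side 2  [load 20/20]
  2 → side 1  [load 17/20]
  13 → side 3 (new)  [load 13/20]
  6 → side 3  [load 19/20]
  6 → side 4 (new)  [load 6/20]
4 tape sides opened.

4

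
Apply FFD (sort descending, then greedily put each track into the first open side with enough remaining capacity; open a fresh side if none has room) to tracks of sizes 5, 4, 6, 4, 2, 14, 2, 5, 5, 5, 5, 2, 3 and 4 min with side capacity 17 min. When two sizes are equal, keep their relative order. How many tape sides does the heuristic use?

Sorted descending: 14, 6, 5, 5, 5, 5, 5, 4, 4, 4, 3, 2, 2, 2.
  14 → side 1 (new)  [load 14/17]
  6 → side 2 (new)  [load 6/17]
  5 → side 2  [load 11/17]
  5 → side 2  [load 16/17]
  5 → side 3 (new)  [load 5/17]
  5 → side 3  [load 10/17]
  5 → side 3  [load 15/17]
  4 → side 4 (new)  [load 4/17]
  4 → side 4  [load 8/17]
  4 → side 4  [load 12/17]
  3 → side 1  [load 17/17]
  2 → side 3  [load 17/17]
  2 → side 4  [load 14/17]
  2 → side 4  [load 16/17]
4 tape sides opened.

4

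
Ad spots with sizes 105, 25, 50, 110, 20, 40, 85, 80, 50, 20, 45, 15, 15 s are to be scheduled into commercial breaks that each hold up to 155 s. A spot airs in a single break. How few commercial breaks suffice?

Total = 110 + 105 + 85 + 80 + 50 + 50 + 45 + 40 + 25 + 20 + 20 + 15 + 15 = 660 s.
Lower bound: ⌈660/155⌉ = 5 commercial breaks.
A packing using 5 commercial breaks:
  break 1: 110 + 45 = 155
  break 2: 105 + 50 = 155
  break 3: 85 + 50 + 20 = 155
  break 4: 80 + 40 + 25 = 145
  break 5: 20 + 15 + 15 = 50
This matches the lower bound, so 5 is optimal.

5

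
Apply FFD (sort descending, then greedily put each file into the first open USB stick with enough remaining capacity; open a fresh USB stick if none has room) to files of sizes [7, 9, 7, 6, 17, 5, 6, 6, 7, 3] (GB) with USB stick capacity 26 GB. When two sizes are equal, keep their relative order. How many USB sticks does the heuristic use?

3

Sorted descending: 17, 9, 7, 7, 7, 6, 6, 6, 5, 3.
  17 → USB stick 1 (new)  [load 17/26]
  9 → USB stick 1  [load 26/26]
  7 → USB stick 2 (new)  [load 7/26]
  7 → USB stick 2  [load 14/26]
  7 → USB stick 2  [load 21/26]
  6 → USB stick 3 (new)  [load 6/26]
  6 → USB stick 3  [load 12/26]
  6 → USB stick 3  [load 18/26]
  5 → USB stick 2  [load 26/26]
  3 → USB stick 3  [load 21/26]
3 USB sticks opened.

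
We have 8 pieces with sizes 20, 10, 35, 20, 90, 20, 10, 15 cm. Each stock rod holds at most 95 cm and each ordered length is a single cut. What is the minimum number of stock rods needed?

Total = 90 + 35 + 20 + 20 + 20 + 15 + 10 + 10 = 220 cm.
Lower bound: ⌈220/95⌉ = 3 stock rods.
A packing using 3 stock rods:
  stock rod 1: 90 = 90
  stock rod 2: 35 + 20 + 20 + 20 = 95
  stock rod 3: 15 + 10 + 10 = 35
This matches the lower bound, so 3 is optimal.

3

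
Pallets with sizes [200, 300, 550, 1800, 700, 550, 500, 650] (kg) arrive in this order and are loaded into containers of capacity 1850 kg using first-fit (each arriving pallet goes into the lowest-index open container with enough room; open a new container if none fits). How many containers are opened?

3

  200 → container 1 (new)  [load 200/1850]
  300 → container 1  [load 500/1850]
  550 → container 1  [load 1050/1850]
  1800 → container 2 (new)  [load 1800/1850]
  700 → container 1  [load 1750/1850]
  550 → container 3 (new)  [load 550/1850]
  500 → container 3  [load 1050/1850]
  650 → container 3  [load 1700/1850]
3 containers opened.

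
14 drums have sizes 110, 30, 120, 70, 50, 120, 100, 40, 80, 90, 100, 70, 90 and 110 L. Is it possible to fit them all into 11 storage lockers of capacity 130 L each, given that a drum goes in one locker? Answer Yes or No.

Yes

A valid assignment using 11 storage lockers:
  locker 1: 120 = 120
  locker 2: 120 = 120
  locker 3: 110 = 110
  locker 4: 110 = 110
  locker 5: 100 + 30 = 130
  locker 6: 100 = 100
  locker 7: 90 + 40 = 130
  locker 8: 90 = 90
  locker 9: 80 + 50 = 130
  locker 10: 70 = 70
  locker 11: 70 = 70
Every load is within 130 L, so 11 storage lockers suffice.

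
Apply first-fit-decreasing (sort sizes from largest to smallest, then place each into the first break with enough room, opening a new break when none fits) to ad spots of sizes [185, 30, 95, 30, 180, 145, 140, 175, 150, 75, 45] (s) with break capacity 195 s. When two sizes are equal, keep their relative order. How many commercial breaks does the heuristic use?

7

Sorted descending: 185, 180, 175, 150, 145, 140, 95, 75, 45, 30, 30.
  185 → break 1 (new)  [load 185/195]
  180 → break 2 (new)  [load 180/195]
  175 → break 3 (new)  [load 175/195]
  150 → break 4 (new)  [load 150/195]
  145 → break 5 (new)  [load 145/195]
  140 → break 6 (new)  [load 140/195]
  95 → break 7 (new)  [load 95/195]
  75 → break 7  [load 170/195]
  45 → break 4  [load 195/195]
  30 → break 5  [load 175/195]
  30 → break 6  [load 170/195]
7 commercial breaks opened.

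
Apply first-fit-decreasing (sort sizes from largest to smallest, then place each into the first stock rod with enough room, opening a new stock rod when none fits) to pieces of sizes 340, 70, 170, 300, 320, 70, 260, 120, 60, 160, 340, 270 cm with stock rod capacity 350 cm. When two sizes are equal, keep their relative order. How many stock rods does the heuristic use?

Sorted descending: 340, 340, 320, 300, 270, 260, 170, 160, 120, 70, 70, 60.
  340 → stock rod 1 (new)  [load 340/350]
  340 → stock rod 2 (new)  [load 340/350]
  320 → stock rod 3 (new)  [load 320/350]
  300 → stock rod 4 (new)  [load 300/350]
  270 → stock rod 5 (new)  [load 270/350]
  260 → stock rod 6 (new)  [load 260/350]
  170 → stock rod 7 (new)  [load 170/350]
  160 → stock rod 7  [load 330/350]
  120 → stock rod 8 (new)  [load 120/350]
  70 → stock rod 5  [load 340/350]
  70 → stock rod 6  [load 330/350]
  60 → stock rod 8  [load 180/350]
8 stock rods opened.

8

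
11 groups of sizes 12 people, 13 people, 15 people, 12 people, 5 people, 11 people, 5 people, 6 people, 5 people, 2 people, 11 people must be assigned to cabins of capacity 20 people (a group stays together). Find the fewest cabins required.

6

Total = 15 + 13 + 12 + 12 + 11 + 11 + 6 + 5 + 5 + 5 + 2 = 97 people.
Lower bound: ⌈97/20⌉ = 5 cabins.
Also, 6 groups each exceed 10 people, and no two of those can share a cabin, so at least 6 cabins are needed.
A packing using 6 cabins:
  cabin 1: 15 + 5 = 20
  cabin 2: 13 + 6 = 19
  cabin 3: 12 + 5 + 2 = 19
  cabin 4: 12 + 5 = 17
  cabin 5: 11 = 11
  cabin 6: 11 = 11
This matches the lower bound, so 6 is optimal.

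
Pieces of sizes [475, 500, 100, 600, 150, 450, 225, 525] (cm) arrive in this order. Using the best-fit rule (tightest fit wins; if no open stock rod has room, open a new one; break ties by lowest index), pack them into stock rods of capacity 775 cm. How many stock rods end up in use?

  475 → stock rod 1 (new)  [load 475/775]
  500 → stock rod 2 (new)  [load 500/775]
  100 → stock rod 2  [load 600/775]
  600 → stock rod 3 (new)  [load 600/775]
  150 → stock rod 2  [load 750/775]
  450 → stock rod 4 (new)  [load 450/775]
  225 → stock rod 1  [load 700/775]
  525 → stock rod 5 (new)  [load 525/775]
5 stock rods opened.

5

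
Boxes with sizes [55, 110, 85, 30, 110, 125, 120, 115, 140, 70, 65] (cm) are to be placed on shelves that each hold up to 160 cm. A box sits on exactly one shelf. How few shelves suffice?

8

Total = 140 + 125 + 120 + 115 + 110 + 110 + 85 + 70 + 65 + 55 + 30 = 1025 cm.
Lower bound: ⌈1025/160⌉ = 7 shelves.
A packing using 8 shelves:
  shelf 1: 140 = 140
  shelf 2: 125 + 30 = 155
  shelf 3: 120 = 120
  shelf 4: 115 = 115
  shelf 5: 110 = 110
  shelf 6: 110 = 110
  shelf 7: 85 + 70 = 155
  shelf 8: 65 + 55 = 120
No arrangement into 7 shelves stays within capacity, so 8 is optimal.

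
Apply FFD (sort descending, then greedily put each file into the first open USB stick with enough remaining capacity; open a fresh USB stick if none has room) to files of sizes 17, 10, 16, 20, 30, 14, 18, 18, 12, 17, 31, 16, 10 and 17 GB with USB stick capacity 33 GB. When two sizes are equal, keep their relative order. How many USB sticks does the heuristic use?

8

Sorted descending: 31, 30, 20, 18, 18, 17, 17, 17, 16, 16, 14, 12, 10, 10.
  31 → USB stick 1 (new)  [load 31/33]
  30 → USB stick 2 (new)  [load 30/33]
  20 → USB stick 3 (new)  [load 20/33]
  18 → USB stick 4 (new)  [load 18/33]
  18 → USB stick 5 (new)  [load 18/33]
  17 → USB stick 6 (new)  [load 17/33]
  17 → USB stick 7 (new)  [load 17/33]
  17 → USB stick 8 (new)  [load 17/33]
  16 → USB stick 6  [load 33/33]
  16 → USB stick 7  [load 33/33]
  14 → USB stick 4  [load 32/33]
  12 → USB stick 3  [load 32/33]
  10 → USB stick 5  [load 28/33]
  10 → USB stick 8  [load 27/33]
8 USB sticks opened.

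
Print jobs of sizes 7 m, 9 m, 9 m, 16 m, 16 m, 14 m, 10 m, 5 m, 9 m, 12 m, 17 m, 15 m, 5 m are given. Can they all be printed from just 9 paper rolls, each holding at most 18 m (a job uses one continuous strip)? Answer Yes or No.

A valid assignment using 9 paper rolls:
  roll 1: 17 = 17
  roll 2: 16 = 16
  roll 3: 16 = 16
  roll 4: 15 = 15
  roll 5: 14 = 14
  roll 6: 12 + 5 = 17
  roll 7: 10 + 7 = 17
  roll 8: 9 + 9 = 18
  roll 9: 9 + 5 = 14
Every load is within 18 m, so 9 paper rolls suffice.

Yes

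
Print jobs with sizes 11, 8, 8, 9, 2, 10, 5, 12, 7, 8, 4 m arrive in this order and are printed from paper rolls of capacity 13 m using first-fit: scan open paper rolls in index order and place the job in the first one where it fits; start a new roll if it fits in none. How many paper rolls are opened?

  11 → roll 1 (new)  [load 11/13]
  8 → roll 2 (new)  [load 8/13]
  8 → roll 3 (new)  [load 8/13]
  9 → roll 4 (new)  [load 9/13]
  2 → roll 1  [load 13/13]
  10 → roll 5 (new)  [load 10/13]
  5 → roll 2  [load 13/13]
  12 → roll 6 (new)  [load 12/13]
  7 → roll 7 (new)  [load 7/13]
  8 → roll 8 (new)  [load 8/13]
  4 → roll 3  [load 12/13]
8 paper rolls opened.

8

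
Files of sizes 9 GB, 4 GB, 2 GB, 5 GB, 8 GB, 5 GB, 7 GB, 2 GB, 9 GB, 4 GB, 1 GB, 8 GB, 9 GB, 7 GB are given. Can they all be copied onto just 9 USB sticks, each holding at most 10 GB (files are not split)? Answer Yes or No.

Yes

A valid assignment using 9 USB sticks:
  USB stick 1: 9 + 1 = 10
  USB stick 2: 9 = 9
  USB stick 3: 9 = 9
  USB stick 4: 8 + 2 = 10
  USB stick 5: 8 + 2 = 10
  USB stick 6: 7 = 7
  USB stick 7: 7 = 7
  USB stick 8: 5 + 5 = 10
  USB stick 9: 4 + 4 = 8
Every load is within 10 GB, so 9 USB sticks suffice.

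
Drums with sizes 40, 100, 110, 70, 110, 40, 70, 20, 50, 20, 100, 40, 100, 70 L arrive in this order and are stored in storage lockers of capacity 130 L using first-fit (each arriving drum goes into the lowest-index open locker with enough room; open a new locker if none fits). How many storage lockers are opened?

9

  40 → locker 1 (new)  [load 40/130]
  100 → locker 2 (new)  [load 100/130]
  110 → locker 3 (new)  [load 110/130]
  70 → locker 1  [load 110/130]
  110 → locker 4 (new)  [load 110/130]
  40 → locker 5 (new)  [load 40/130]
  70 → locker 5  [load 110/130]
  20 → locker 1  [load 130/130]
  50 → locker 6 (new)  [load 50/130]
  20 → locker 2  [load 120/130]
  100 → locker 7 (new)  [load 100/130]
  40 → locker 6  [load 90/130]
  100 → locker 8 (new)  [load 100/130]
  70 → locker 9 (new)  [load 70/130]
9 storage lockers opened.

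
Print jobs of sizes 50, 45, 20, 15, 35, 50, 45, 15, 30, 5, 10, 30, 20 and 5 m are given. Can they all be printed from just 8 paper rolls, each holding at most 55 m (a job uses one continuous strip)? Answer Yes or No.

A valid assignment using 8 paper rolls:
  roll 1: 50 + 5 = 55
  roll 2: 50 + 5 = 55
  roll 3: 45 + 10 = 55
  roll 4: 45 = 45
  roll 5: 35 + 20 = 55
  roll 6: 30 + 20 = 50
  roll 7: 30 + 15 = 45
  roll 8: 15 = 15
Every load is within 55 m, so 8 paper rolls suffice.

Yes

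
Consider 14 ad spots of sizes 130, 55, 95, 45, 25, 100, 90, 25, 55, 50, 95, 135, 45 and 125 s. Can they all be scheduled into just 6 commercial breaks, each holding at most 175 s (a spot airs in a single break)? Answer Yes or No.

Total = 1070 s; ⌈1070/175⌉ = 7.
At least 7 commercial breaks are required, but only 6 are allowed.

No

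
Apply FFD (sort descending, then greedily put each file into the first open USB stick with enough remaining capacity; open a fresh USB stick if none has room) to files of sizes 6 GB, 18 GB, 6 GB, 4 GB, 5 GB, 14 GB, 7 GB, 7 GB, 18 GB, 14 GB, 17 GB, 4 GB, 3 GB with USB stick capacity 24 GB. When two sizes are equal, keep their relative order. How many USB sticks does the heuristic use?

6

Sorted descending: 18, 18, 17, 14, 14, 7, 7, 6, 6, 5, 4, 4, 3.
  18 → USB stick 1 (new)  [load 18/24]
  18 → USB stick 2 (new)  [load 18/24]
  17 → USB stick 3 (new)  [load 17/24]
  14 → USB stick 4 (new)  [load 14/24]
  14 → USB stick 5 (new)  [load 14/24]
  7 → USB stick 3  [load 24/24]
  7 → USB stick 4  [load 21/24]
  6 → USB stick 1  [load 24/24]
  6 → USB stick 2  [load 24/24]
  5 → USB stick 5  [load 19/24]
  4 → USB stick 5  [load 23/24]
  4 → USB stick 6 (new)  [load 4/24]
  3 → USB stick 4  [load 24/24]
6 USB sticks opened.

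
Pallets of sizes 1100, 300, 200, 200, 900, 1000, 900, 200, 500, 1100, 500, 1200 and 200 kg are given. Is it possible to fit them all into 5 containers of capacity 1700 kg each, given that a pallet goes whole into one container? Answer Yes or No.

No

Total = 8300 kg; ⌈8300/1700⌉ = 5.
6 pallets each exceed half the capacity and cannot share a container, forcing at least 6 containers.
At least 6 containers are required, but only 5 are allowed.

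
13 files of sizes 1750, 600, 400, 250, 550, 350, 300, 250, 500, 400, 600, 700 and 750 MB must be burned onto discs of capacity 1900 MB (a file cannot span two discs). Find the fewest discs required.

Total = 1750 + 750 + 700 + 600 + 600 + 550 + 500 + 400 + 400 + 350 + 300 + 250 + 250 = 7400 MB.
Lower bound: ⌈7400/1900⌉ = 4 discs.
A packing using 4 discs:
  disc 1: 1750 = 1750
  disc 2: 750 + 700 + 400 = 1850
  disc 3: 600 + 600 + 400 + 300 = 1900
  disc 4: 550 + 500 + 350 + 250 + 250 = 1900
This matches the lower bound, so 4 is optimal.

4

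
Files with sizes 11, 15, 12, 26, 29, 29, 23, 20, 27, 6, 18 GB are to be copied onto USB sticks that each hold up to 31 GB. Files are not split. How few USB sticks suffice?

8

Total = 29 + 29 + 27 + 26 + 23 + 20 + 18 + 15 + 12 + 11 + 6 = 216 GB.
Lower bound: ⌈216/31⌉ = 7 USB sticks.
A packing using 8 USB sticks:
  USB stick 1: 29 = 29
  USB stick 2: 29 = 29
  USB stick 3: 27 = 27
  USB stick 4: 26 = 26
  USB stick 5: 23 + 6 = 29
  USB stick 6: 20 + 11 = 31
  USB stick 7: 18 + 12 = 30
  USB stick 8: 15 = 15
No arrangement into 7 USB sticks stays within capacity, so 8 is optimal.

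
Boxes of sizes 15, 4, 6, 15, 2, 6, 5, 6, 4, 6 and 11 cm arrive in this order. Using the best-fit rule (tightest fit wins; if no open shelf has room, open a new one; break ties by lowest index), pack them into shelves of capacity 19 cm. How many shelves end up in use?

  15 → shelf 1 (new)  [load 15/19]
  4 → shelf 1  [load 19/19]
  6 → shelf 2 (new)  [load 6/19]
  15 → shelf 3 (new)  [load 15/19]
  2 → shelf 3  [load 17/19]
  6 → shelf 2  [load 12/19]
  5 → shelf 2  [load 17/19]
  6 → shelf 4 (new)  [load 6/19]
  4 → shelf 4  [load 10/19]
  6 → shelf 4  [load 16/19]
  11 → shelf 5 (new)  [load 11/19]
5 shelves opened.

5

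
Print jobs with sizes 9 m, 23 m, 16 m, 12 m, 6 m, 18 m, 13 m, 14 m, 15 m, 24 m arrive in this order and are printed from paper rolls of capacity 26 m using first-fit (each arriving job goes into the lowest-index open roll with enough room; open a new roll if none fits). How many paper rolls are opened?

8

  9 → roll 1 (new)  [load 9/26]
  23 → roll 2 (new)  [load 23/26]
  16 → roll 1  [load 25/26]
  12 → roll 3 (new)  [load 12/26]
  6 → roll 3  [load 18/26]
  18 → roll 4 (new)  [load 18/26]
  13 → roll 5 (new)  [load 13/26]
  14 → roll 6 (new)  [load 14/26]
  15 → roll 7 (new)  [load 15/26]
  24 → roll 8 (new)  [load 24/26]
8 paper rolls opened.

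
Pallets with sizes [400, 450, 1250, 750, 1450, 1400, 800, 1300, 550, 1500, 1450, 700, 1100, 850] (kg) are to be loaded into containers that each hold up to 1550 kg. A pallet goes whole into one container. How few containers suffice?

10

Total = 1500 + 1450 + 1450 + 1400 + 1300 + 1250 + 1100 + 850 + 800 + 750 + 700 + 550 + 450 + 400 = 13950 kg.
Lower bound: ⌈13950/1550⌉ = 9 containers.
A packing using 10 containers:
  container 1: 1500 = 1500
  container 2: 1450 = 1450
  container 3: 1450 = 1450
  container 4: 1400 = 1400
  container 5: 1300 = 1300
  container 6: 1250 = 1250
  container 7: 1100 + 450 = 1550
  container 8: 850 + 700 = 1550
  container 9: 800 + 750 = 1550
  container 10: 550 + 400 = 950
No arrangement into 9 containers stays within capacity, so 10 is optimal.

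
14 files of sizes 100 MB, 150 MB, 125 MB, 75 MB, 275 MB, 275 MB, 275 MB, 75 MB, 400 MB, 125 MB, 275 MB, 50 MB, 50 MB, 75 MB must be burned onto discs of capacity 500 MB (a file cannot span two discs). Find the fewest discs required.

5

Total = 400 + 275 + 275 + 275 + 275 + 150 + 125 + 125 + 100 + 75 + 75 + 75 + 50 + 50 = 2325 MB.
Lower bound: ⌈2325/500⌉ = 5 discs.
A packing using 5 discs:
  disc 1: 400 + 100 = 500
  disc 2: 275 + 150 + 75 = 500
  disc 3: 275 + 125 + 75 = 475
  disc 4: 275 + 125 + 75 = 475
  disc 5: 275 + 50 + 50 = 375
This matches the lower bound, so 5 is optimal.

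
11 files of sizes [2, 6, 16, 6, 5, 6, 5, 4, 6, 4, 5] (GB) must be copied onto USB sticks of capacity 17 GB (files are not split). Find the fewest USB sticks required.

4

Total = 16 + 6 + 6 + 6 + 6 + 5 + 5 + 5 + 4 + 4 + 2 = 65 GB.
Lower bound: ⌈65/17⌉ = 4 USB sticks.
A packing using 4 USB sticks:
  USB stick 1: 16 = 16
  USB stick 2: 6 + 6 + 5 = 17
  USB stick 3: 6 + 6 + 5 = 17
  USB stick 4: 5 + 4 + 4 + 2 = 15
This matches the lower bound, so 4 is optimal.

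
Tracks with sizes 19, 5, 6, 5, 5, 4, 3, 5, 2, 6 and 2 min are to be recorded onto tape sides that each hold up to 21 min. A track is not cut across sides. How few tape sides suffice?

Total = 19 + 6 + 6 + 5 + 5 + 5 + 5 + 4 + 3 + 2 + 2 = 62 min.
Lower bound: ⌈62/21⌉ = 3 tape sides.
A packing using 3 tape sides:
  side 1: 19 + 2 = 21
  side 2: 6 + 6 + 5 + 4 = 21
  side 3: 5 + 5 + 5 + 3 + 2 = 20
This matches the lower bound, so 3 is optimal.

3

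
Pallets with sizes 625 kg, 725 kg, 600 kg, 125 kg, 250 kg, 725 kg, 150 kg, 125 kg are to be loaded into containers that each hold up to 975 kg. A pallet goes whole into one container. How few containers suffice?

Total = 725 + 725 + 625 + 600 + 250 + 150 + 125 + 125 = 3325 kg.
Lower bound: ⌈3325/975⌉ = 4 containers.
A packing using 4 containers:
  container 1: 725 + 250 = 975
  container 2: 725 + 150 = 875
  container 3: 625 + 125 + 125 = 875
  container 4: 600 = 600
This matches the lower bound, so 4 is optimal.

4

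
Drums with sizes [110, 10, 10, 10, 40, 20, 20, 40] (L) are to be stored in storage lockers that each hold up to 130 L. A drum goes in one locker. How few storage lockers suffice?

Total = 110 + 40 + 40 + 20 + 20 + 10 + 10 + 10 = 260 L.
Lower bound: ⌈260/130⌉ = 2 storage lockers.
A packing using 2 storage lockers:
  locker 1: 110 + 20 = 130
  locker 2: 40 + 40 + 20 + 10 + 10 + 10 = 130
This matches the lower bound, so 2 is optimal.

2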